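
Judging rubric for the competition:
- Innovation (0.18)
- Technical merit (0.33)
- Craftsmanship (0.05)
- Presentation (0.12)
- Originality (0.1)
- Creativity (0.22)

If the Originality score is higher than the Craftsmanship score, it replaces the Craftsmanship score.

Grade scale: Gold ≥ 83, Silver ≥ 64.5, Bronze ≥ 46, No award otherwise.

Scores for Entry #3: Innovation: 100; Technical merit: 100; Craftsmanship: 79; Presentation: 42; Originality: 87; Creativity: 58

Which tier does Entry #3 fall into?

Originality (87) > Craftsmanship (79), so Craftsmanship counts as 87.
Weighted total:
  Innovation 100 × 0.18 = 18
  Technical merit 100 × 0.33 = 33
  Craftsmanship 87 × 0.05 = 4.35
  Presentation 42 × 0.12 = 5.04
  Originality 87 × 0.1 = 8.7
  Creativity 58 × 0.22 = 12.76
Sum = 81.85
81.85 is ≥ 64.5 and < 83 → Silver

Silver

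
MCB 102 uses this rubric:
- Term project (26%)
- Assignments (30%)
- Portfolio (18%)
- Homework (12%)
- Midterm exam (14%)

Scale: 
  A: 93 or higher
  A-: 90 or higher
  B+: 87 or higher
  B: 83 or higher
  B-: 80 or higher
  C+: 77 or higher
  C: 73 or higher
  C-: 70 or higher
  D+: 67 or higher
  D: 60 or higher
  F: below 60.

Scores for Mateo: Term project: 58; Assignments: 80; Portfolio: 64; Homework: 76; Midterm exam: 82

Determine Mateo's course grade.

Weighted total:
  Term project 58 × 0.26 = 15.08
  Assignments 80 × 0.3 = 24
  Portfolio 64 × 0.18 = 11.52
  Homework 76 × 0.12 = 9.12
  Midterm exam 82 × 0.14 = 11.48
Sum = 71.2
71.2 is ≥ 70 and < 73 → C-

C-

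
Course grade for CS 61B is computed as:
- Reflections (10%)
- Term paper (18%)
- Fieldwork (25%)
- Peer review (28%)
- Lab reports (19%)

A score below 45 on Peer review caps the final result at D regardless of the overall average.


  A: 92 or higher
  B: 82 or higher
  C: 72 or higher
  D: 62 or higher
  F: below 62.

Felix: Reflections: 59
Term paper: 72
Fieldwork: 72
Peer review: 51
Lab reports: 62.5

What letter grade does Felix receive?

Peer review score 51 ≥ 45: minimum met.
Weighted total:
  Reflections 59 × 0.1 = 5.9
  Term paper 72 × 0.18 = 12.96
  Fieldwork 72 × 0.25 = 18
  Peer review 51 × 0.28 = 14.28
  Lab reports 62.5 × 0.19 = 11.875
Sum = 63.015
63.015 is ≥ 62 and < 72 → D

D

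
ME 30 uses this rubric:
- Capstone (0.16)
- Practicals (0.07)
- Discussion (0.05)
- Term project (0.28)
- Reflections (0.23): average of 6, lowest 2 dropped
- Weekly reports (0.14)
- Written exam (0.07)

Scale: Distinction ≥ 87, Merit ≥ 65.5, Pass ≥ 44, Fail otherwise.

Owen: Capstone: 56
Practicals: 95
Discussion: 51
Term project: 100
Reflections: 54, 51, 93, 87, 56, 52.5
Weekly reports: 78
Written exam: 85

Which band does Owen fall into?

Merit

Reflections: drop 51, 52.5 → average of remaining 4 = 290/4 = 72.5
Weighted total:
  Capstone 56 × 0.16 = 8.96
  Practicals 95 × 0.07 = 6.65
  Discussion 51 × 0.05 = 2.55
  Term project 100 × 0.28 = 28
  Reflections 72.5 × 0.23 = 16.675
  Weekly reports 78 × 0.14 = 10.92
  Written exam 85 × 0.07 = 5.95
Sum = 79.705
79.705 is ≥ 65.5 and < 87 → Merit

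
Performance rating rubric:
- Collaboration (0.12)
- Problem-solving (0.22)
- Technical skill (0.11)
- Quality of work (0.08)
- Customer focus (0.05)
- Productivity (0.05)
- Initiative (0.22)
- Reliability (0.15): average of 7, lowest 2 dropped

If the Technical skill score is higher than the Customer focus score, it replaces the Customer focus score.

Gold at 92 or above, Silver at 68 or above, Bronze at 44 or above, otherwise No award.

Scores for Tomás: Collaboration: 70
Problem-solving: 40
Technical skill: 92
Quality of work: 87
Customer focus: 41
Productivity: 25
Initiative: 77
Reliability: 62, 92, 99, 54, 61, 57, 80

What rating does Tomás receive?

Silver

Reliability: drop 54, 57 → average of remaining 5 = 394/5 = 78.8
Technical skill (92) > Customer focus (41), so Customer focus counts as 92.
Weighted total:
  Collaboration 70 × 0.12 = 8.4
  Problem-solving 40 × 0.22 = 8.8
  Technical skill 92 × 0.11 = 10.12
  Quality of work 87 × 0.08 = 6.96
  Customer focus 92 × 0.05 = 4.6
  Productivity 25 × 0.05 = 1.25
  Initiative 77 × 0.22 = 16.94
  Reliability 78.8 × 0.15 = 11.82
Sum = 68.89
68.89 is ≥ 68 and < 92 → Silver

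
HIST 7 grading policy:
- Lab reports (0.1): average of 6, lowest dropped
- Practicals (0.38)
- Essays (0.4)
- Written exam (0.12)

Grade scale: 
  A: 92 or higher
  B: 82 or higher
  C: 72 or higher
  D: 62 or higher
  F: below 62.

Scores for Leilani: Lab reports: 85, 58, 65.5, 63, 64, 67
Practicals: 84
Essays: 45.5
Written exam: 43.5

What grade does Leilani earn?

Lab reports: drop 58 → average of remaining 5 = 344.5/5 = 68.9
Weighted total:
  Lab reports 68.9 × 0.1 = 6.89
  Practicals 84 × 0.38 = 31.92
  Essays 45.5 × 0.4 = 18.2
  Written exam 43.5 × 0.12 = 5.22
Sum = 62.23
62.23 is ≥ 62 and < 72 → D

D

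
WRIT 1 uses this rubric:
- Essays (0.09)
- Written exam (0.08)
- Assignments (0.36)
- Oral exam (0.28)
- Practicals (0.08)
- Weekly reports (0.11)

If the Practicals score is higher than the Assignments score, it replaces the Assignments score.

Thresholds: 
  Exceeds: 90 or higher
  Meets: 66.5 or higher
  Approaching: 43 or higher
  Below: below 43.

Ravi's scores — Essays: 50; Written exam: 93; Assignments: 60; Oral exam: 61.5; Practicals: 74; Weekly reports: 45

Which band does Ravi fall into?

Meets

Practicals (74) > Assignments (60), so Assignments counts as 74.
Weighted total:
  Essays 50 × 0.09 = 4.5
  Written exam 93 × 0.08 = 7.44
  Assignments 74 × 0.36 = 26.64
  Oral exam 61.5 × 0.28 = 17.22
  Practicals 74 × 0.08 = 5.92
  Weekly reports 45 × 0.11 = 4.95
Sum = 66.67
66.67 is ≥ 66.5 and < 90 → Meets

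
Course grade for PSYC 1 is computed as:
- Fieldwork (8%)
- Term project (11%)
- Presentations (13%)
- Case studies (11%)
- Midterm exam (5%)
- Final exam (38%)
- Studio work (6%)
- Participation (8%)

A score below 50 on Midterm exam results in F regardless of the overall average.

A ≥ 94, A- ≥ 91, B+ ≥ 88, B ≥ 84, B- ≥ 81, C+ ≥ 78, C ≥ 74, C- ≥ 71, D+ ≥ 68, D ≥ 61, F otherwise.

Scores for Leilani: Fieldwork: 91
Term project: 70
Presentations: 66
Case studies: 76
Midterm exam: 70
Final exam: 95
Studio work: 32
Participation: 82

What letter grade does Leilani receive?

C+

Midterm exam score 70 ≥ 50: minimum met.
Weighted total:
  Fieldwork 91 × 0.08 = 7.28
  Term project 70 × 0.11 = 7.7
  Presentations 66 × 0.13 = 8.58
  Case studies 76 × 0.11 = 8.36
  Midterm exam 70 × 0.05 = 3.5
  Final exam 95 × 0.38 = 36.1
  Studio work 32 × 0.06 = 1.92
  Participation 82 × 0.08 = 6.56
Sum = 80
80 is ≥ 78 and < 81 → C+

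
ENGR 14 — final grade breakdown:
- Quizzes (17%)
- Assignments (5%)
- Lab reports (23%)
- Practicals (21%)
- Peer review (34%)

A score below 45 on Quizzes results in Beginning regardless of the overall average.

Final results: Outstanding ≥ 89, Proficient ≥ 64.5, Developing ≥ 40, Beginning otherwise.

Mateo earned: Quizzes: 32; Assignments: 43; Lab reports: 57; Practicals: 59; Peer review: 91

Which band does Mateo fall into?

Quizzes score 32 < 45: minimum not met.
Weighted total:
  Quizzes 32 × 0.17 = 5.44
  Assignments 43 × 0.05 = 2.15
  Lab reports 57 × 0.23 = 13.11
  Practicals 59 × 0.21 = 12.39
  Peer review 91 × 0.34 = 30.94
Sum = 64.03
Because the Quizzes minimum was not met, the result is Beginning.

Beginning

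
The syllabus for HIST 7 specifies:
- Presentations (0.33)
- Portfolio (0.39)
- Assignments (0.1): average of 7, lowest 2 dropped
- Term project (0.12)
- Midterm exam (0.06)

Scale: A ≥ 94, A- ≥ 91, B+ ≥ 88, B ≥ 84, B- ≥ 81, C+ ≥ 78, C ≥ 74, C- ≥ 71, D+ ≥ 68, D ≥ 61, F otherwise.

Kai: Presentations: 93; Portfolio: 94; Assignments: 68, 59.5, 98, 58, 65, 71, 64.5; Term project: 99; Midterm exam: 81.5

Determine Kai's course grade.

A-

Assignments: drop 58, 59.5 → average of remaining 5 = 366.5/5 = 73.3
Weighted total:
  Presentations 93 × 0.33 = 30.69
  Portfolio 94 × 0.39 = 36.66
  Assignments 73.3 × 0.1 = 7.33
  Term project 99 × 0.12 = 11.88
  Midterm exam 81.5 × 0.06 = 4.89
Sum = 91.45
91.45 is ≥ 91 and < 94 → A-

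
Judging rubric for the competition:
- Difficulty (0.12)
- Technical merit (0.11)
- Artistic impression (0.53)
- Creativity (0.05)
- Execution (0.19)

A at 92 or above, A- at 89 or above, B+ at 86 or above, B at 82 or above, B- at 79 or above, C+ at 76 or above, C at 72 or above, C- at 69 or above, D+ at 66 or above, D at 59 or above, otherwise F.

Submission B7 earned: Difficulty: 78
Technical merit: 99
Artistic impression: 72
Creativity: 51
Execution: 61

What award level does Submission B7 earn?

Weighted total:
  Difficulty 78 × 0.12 = 9.36
  Technical merit 99 × 0.11 = 10.89
  Artistic impression 72 × 0.53 = 38.16
  Creativity 51 × 0.05 = 2.55
  Execution 61 × 0.19 = 11.59
Sum = 72.55
72.55 is ≥ 72 and < 76 → C

C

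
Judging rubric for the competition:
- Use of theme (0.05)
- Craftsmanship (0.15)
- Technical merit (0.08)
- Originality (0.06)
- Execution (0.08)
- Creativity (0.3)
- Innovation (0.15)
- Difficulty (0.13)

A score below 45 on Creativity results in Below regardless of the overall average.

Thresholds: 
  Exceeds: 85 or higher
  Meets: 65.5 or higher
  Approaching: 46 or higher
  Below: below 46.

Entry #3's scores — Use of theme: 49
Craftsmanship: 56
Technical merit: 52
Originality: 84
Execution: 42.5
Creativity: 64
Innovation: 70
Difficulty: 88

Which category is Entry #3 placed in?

Creativity score 64 ≥ 45: minimum met.
Weighted total:
  Use of theme 49 × 0.05 = 2.45
  Craftsmanship 56 × 0.15 = 8.4
  Technical merit 52 × 0.08 = 4.16
  Originality 84 × 0.06 = 5.04
  Execution 42.5 × 0.08 = 3.4
  Creativity 64 × 0.3 = 19.2
  Innovation 70 × 0.15 = 10.5
  Difficulty 88 × 0.13 = 11.44
Sum = 64.59
64.59 is ≥ 46 and < 65.5 → Approaching

Approaching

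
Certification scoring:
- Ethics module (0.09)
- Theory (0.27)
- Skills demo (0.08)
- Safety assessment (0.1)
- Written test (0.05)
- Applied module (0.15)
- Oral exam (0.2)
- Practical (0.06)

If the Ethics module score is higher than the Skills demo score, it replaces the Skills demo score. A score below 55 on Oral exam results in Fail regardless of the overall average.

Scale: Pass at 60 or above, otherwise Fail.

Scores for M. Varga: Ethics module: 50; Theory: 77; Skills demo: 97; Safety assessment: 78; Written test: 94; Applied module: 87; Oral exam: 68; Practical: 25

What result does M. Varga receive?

Ethics module (50) ≤ Skills demo (97), so Skills demo stays at 97.
Oral exam score 68 ≥ 55: minimum met.
Weighted total:
  Ethics module 50 × 0.09 = 4.5
  Theory 77 × 0.27 = 20.79
  Skills demo 97 × 0.08 = 7.76
  Safety assessment 78 × 0.1 = 7.8
  Written test 94 × 0.05 = 4.7
  Applied module 87 × 0.15 = 13.05
  Oral exam 68 × 0.2 = 13.6
  Practical 25 × 0.06 = 1.5
Sum = 73.7
73.7 ≥ 60 → Pass

Pass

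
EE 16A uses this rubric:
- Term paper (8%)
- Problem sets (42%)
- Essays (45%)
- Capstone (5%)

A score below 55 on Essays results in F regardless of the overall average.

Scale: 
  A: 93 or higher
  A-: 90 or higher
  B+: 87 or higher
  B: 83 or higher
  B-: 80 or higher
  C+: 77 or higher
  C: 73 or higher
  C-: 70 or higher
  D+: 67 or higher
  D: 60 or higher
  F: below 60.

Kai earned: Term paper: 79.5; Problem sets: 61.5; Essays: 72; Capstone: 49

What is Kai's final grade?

Essays score 72 ≥ 55: minimum met.
Weighted total:
  Term paper 79.5 × 0.08 = 6.36
  Problem sets 61.5 × 0.42 = 25.83
  Essays 72 × 0.45 = 32.4
  Capstone 49 × 0.05 = 2.45
Sum = 67.04
67.04 is ≥ 67 and < 70 → D+

D+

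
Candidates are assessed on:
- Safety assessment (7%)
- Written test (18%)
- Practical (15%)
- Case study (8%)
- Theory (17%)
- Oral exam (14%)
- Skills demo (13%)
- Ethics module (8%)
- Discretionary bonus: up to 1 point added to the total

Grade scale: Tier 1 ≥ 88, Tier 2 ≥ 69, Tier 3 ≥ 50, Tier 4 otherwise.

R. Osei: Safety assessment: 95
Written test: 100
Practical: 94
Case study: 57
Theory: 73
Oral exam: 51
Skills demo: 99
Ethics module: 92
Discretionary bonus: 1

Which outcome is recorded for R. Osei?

Tier 2

Weighted total:
  Safety assessment 95 × 0.07 = 6.65
  Written test 100 × 0.18 = 18
  Practical 94 × 0.15 = 14.1
  Case study 57 × 0.08 = 4.56
  Theory 73 × 0.17 = 12.41
  Oral exam 51 × 0.14 = 7.14
  Skills demo 99 × 0.13 = 12.87
  Ethics module 92 × 0.08 = 7.36
Sum = 83.09
Discretionary bonus: 83.09 + 1 = 84.09
84.09 is ≥ 69 and < 88 → Tier 2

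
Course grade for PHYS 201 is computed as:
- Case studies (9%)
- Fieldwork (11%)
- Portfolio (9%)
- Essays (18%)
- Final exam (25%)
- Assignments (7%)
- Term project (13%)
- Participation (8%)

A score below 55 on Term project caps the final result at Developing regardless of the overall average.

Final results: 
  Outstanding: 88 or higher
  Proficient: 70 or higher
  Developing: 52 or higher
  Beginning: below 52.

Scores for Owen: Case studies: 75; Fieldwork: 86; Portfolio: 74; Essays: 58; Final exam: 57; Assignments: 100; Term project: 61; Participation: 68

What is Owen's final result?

Developing

Term project score 61 ≥ 55: minimum met.
Weighted total:
  Case studies 75 × 0.09 = 6.75
  Fieldwork 86 × 0.11 = 9.46
  Portfolio 74 × 0.09 = 6.66
  Essays 58 × 0.18 = 10.44
  Final exam 57 × 0.25 = 14.25
  Assignments 100 × 0.07 = 7
  Term project 61 × 0.13 = 7.93
  Participation 68 × 0.08 = 5.44
Sum = 67.93
67.93 is ≥ 52 and < 70 → Developing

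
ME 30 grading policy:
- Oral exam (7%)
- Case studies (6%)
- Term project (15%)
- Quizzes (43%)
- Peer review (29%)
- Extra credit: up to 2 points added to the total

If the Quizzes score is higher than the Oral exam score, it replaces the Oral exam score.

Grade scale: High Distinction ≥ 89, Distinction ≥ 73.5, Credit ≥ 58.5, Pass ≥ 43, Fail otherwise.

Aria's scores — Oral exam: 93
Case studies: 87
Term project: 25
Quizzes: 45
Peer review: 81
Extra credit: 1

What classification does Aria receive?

Credit

Quizzes (45) ≤ Oral exam (93), so Oral exam stays at 93.
Weighted total:
  Oral exam 93 × 0.07 = 6.51
  Case studies 87 × 0.06 = 5.22
  Term project 25 × 0.15 = 3.75
  Quizzes 45 × 0.43 = 19.35
  Peer review 81 × 0.29 = 23.49
Sum = 58.32
Extra credit: 58.32 + 1 = 59.32
59.32 is ≥ 58.5 and < 73.5 → Credit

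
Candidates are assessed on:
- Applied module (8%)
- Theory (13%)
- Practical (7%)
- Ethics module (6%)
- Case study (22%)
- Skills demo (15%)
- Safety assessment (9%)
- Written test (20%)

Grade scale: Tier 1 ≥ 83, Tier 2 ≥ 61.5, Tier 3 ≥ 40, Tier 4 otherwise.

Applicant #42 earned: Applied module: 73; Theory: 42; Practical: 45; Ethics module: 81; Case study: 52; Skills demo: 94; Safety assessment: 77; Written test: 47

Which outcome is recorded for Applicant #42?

Weighted total:
  Applied module 73 × 0.08 = 5.84
  Theory 42 × 0.13 = 5.46
  Practical 45 × 0.07 = 3.15
  Ethics module 81 × 0.06 = 4.86
  Case study 52 × 0.22 = 11.44
  Skills demo 94 × 0.15 = 14.1
  Safety assessment 77 × 0.09 = 6.93
  Written test 47 × 0.2 = 9.4
Sum = 61.18
61.18 is ≥ 40 and < 61.5 → Tier 3

Tier 3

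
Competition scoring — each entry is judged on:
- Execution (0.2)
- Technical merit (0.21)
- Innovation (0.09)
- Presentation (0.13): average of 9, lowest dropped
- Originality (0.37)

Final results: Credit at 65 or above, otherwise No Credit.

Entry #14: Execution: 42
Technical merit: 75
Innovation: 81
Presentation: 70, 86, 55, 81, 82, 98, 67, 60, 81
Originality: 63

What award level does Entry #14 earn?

Presentation: drop 55 → average of remaining 8 = 625/8 = 78.125
Weighted total:
  Execution 42 × 0.2 = 8.4
  Technical merit 75 × 0.21 = 15.75
  Innovation 81 × 0.09 = 7.29
  Presentation 78.125 × 0.13 = 10.15625
  Originality 63 × 0.37 = 23.31
Sum = 64.90625
64.90625 < 65 → No Credit

No Credit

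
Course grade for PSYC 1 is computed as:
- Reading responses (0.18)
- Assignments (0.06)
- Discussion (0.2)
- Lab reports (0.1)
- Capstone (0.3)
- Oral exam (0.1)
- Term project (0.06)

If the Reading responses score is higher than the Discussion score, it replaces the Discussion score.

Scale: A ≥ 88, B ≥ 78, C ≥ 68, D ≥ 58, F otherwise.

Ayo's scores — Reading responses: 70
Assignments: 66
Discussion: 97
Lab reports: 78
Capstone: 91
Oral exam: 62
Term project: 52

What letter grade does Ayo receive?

B

Reading responses (70) ≤ Discussion (97), so Discussion stays at 97.
Weighted total:
  Reading responses 70 × 0.18 = 12.6
  Assignments 66 × 0.06 = 3.96
  Discussion 97 × 0.2 = 19.4
  Lab reports 78 × 0.1 = 7.8
  Capstone 91 × 0.3 = 27.3
  Oral exam 62 × 0.1 = 6.2
  Term project 52 × 0.06 = 3.12
Sum = 80.38
80.38 is ≥ 78 and < 88 → B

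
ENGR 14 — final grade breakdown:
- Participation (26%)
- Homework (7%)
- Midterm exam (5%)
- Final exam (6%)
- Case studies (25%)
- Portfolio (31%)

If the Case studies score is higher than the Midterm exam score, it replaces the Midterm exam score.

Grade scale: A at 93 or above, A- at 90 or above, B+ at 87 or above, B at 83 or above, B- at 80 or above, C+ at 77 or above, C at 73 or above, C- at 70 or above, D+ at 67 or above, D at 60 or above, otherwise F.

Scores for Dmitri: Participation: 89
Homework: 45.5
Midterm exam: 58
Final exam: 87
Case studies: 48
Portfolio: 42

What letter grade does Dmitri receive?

F

Case studies (48) ≤ Midterm exam (58), so Midterm exam stays at 58.
Weighted total:
  Participation 89 × 0.26 = 23.14
  Homework 45.5 × 0.07 = 3.185
  Midterm exam 58 × 0.05 = 2.9
  Final exam 87 × 0.06 = 5.22
  Case studies 48 × 0.25 = 12
  Portfolio 42 × 0.31 = 13.02
Sum = 59.465
59.465 < 60 → F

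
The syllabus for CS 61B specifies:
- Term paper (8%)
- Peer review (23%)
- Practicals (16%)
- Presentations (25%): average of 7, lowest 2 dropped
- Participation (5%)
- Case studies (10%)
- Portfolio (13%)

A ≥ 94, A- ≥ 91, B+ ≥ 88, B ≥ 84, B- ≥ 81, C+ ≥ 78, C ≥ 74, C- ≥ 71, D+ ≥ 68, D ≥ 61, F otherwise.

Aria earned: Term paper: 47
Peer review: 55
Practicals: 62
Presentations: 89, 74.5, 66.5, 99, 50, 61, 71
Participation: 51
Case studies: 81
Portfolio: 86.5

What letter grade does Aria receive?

Presentations: drop 50, 61 → average of remaining 5 = 400/5 = 80
Weighted total:
  Term paper 47 × 0.08 = 3.76
  Peer review 55 × 0.23 = 12.65
  Practicals 62 × 0.16 = 9.92
  Presentations 80 × 0.25 = 20
  Participation 51 × 0.05 = 2.55
  Case studies 81 × 0.1 = 8.1
  Portfolio 86.5 × 0.13 = 11.245
Sum = 68.225
68.225 is ≥ 68 and < 71 → D+

D+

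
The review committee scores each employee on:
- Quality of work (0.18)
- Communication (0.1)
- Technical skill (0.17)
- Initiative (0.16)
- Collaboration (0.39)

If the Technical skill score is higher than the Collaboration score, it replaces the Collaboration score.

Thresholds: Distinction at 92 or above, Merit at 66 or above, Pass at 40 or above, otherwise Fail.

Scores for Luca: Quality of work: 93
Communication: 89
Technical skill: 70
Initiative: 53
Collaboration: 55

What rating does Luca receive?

Technical skill (70) > Collaboration (55), so Collaboration counts as 70.
Weighted total:
  Quality of work 93 × 0.18 = 16.74
  Communication 89 × 0.1 = 8.9
  Technical skill 70 × 0.17 = 11.9
  Initiative 53 × 0.16 = 8.48
  Collaboration 70 × 0.39 = 27.3
Sum = 73.32
73.32 is ≥ 66 and < 92 → Merit

Merit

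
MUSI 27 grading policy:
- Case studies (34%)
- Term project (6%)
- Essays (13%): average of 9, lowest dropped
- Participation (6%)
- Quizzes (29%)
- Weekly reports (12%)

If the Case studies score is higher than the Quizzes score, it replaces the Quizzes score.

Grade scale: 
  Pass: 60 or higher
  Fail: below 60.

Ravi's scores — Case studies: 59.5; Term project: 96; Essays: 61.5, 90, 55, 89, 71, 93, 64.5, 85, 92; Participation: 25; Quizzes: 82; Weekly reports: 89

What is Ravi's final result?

Essays: drop 55 → average of remaining 8 = 646/8 = 80.75
Case studies (59.5) ≤ Quizzes (82), so Quizzes stays at 82.
Weighted total:
  Case studies 59.5 × 0.34 = 20.23
  Term project 96 × 0.06 = 5.76
  Essays 80.75 × 0.13 = 10.4975
  Participation 25 × 0.06 = 1.5
  Quizzes 82 × 0.29 = 23.78
  Weekly reports 89 × 0.12 = 10.68
Sum = 72.4475
72.4475 ≥ 60 → Pass

Pass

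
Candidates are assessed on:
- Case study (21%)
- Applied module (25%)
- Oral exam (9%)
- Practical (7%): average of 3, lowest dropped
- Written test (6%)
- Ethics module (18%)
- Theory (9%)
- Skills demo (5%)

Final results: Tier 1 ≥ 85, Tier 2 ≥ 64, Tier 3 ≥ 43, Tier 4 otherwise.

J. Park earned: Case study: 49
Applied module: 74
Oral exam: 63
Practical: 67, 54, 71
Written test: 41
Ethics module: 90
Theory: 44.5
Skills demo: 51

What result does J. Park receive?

Practical: drop 54 → average of remaining 2 = 138/2 = 69
Weighted total:
  Case study 49 × 0.21 = 10.29
  Applied module 74 × 0.25 = 18.5
  Oral exam 63 × 0.09 = 5.67
  Practical 69 × 0.07 = 4.83
  Written test 41 × 0.06 = 2.46
  Ethics module 90 × 0.18 = 16.2
  Theory 44.5 × 0.09 = 4.005
  Skills demo 51 × 0.05 = 2.55
Sum = 64.505
64.505 is ≥ 64 and < 85 → Tier 2

Tier 2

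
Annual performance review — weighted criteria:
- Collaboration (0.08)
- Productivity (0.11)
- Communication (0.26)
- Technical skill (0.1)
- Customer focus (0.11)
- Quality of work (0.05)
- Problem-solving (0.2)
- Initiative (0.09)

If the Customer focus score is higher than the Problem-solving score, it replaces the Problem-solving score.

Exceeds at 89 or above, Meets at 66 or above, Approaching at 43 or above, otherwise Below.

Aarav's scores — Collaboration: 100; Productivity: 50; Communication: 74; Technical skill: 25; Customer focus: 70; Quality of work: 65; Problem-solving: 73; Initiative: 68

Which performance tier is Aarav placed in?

Customer focus (70) ≤ Problem-solving (73), so Problem-solving stays at 73.
Weighted total:
  Collaboration 100 × 0.08 = 8
  Productivity 50 × 0.11 = 5.5
  Communication 74 × 0.26 = 19.24
  Technical skill 25 × 0.1 = 2.5
  Customer focus 70 × 0.11 = 7.7
  Quality of work 65 × 0.05 = 3.25
  Problem-solving 73 × 0.2 = 14.6
  Initiative 68 × 0.09 = 6.12
Sum = 66.91
66.91 is ≥ 66 and < 89 → Meets

Meets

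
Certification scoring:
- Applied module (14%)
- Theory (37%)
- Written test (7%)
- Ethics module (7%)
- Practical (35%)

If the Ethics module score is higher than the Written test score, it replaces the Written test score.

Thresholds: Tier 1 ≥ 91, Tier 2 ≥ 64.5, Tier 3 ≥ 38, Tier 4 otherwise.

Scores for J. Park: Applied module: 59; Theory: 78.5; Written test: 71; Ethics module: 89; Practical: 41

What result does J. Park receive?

Tier 3

Ethics module (89) > Written test (71), so Written test counts as 89.
Weighted total:
  Applied module 59 × 0.14 = 8.26
  Theory 78.5 × 0.37 = 29.045
  Written test 89 × 0.07 = 6.23
  Ethics module 89 × 0.07 = 6.23
  Practical 41 × 0.35 = 14.35
Sum = 64.115
64.115 is ≥ 38 and < 64.5 → Tier 3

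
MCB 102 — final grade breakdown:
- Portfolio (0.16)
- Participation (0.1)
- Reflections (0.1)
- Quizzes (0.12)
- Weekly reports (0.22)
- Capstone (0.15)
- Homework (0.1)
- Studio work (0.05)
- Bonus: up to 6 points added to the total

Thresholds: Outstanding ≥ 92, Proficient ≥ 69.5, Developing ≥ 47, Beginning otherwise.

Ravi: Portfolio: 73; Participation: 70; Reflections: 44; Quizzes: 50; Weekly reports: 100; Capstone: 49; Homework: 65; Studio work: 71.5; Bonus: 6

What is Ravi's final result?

Proficient

Weighted total:
  Portfolio 73 × 0.16 = 11.68
  Participation 70 × 0.1 = 7
  Reflections 44 × 0.1 = 4.4
  Quizzes 50 × 0.12 = 6
  Weekly reports 100 × 0.22 = 22
  Capstone 49 × 0.15 = 7.35
  Homework 65 × 0.1 = 6.5
  Studio work 71.5 × 0.05 = 3.575
Sum = 68.505
Bonus: 68.505 + 6 = 74.505
74.505 is ≥ 69.5 and < 92 → Proficient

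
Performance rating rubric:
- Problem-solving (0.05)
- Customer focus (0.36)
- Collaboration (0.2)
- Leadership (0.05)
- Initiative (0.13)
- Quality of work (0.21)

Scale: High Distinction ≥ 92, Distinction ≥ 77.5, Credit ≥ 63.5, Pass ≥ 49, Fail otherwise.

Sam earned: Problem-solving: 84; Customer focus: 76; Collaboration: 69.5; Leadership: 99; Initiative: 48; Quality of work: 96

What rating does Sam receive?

Credit

Weighted total:
  Problem-solving 84 × 0.05 = 4.2
  Customer focus 76 × 0.36 = 27.36
  Collaboration 69.5 × 0.2 = 13.9
  Leadership 99 × 0.05 = 4.95
  Initiative 48 × 0.13 = 6.24
  Quality of work 96 × 0.21 = 20.16
Sum = 76.81
76.81 is ≥ 63.5 and < 77.5 → Credit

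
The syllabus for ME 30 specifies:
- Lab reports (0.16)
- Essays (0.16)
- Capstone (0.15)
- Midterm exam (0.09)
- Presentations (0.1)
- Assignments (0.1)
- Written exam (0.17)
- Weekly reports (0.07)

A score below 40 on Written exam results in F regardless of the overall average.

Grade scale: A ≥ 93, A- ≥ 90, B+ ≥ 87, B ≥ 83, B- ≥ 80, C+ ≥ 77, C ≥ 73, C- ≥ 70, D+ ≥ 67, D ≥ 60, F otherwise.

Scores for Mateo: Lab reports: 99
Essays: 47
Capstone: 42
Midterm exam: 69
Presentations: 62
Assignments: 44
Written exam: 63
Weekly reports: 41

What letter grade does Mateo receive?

D

Written exam score 63 ≥ 40: minimum met.
Weighted total:
  Lab reports 99 × 0.16 = 15.84
  Essays 47 × 0.16 = 7.52
  Capstone 42 × 0.15 = 6.3
  Midterm exam 69 × 0.09 = 6.21
  Presentations 62 × 0.1 = 6.2
  Assignments 44 × 0.1 = 4.4
  Written exam 63 × 0.17 = 10.71
  Weekly reports 41 × 0.07 = 2.87
Sum = 60.05
60.05 is ≥ 60 and < 67 → D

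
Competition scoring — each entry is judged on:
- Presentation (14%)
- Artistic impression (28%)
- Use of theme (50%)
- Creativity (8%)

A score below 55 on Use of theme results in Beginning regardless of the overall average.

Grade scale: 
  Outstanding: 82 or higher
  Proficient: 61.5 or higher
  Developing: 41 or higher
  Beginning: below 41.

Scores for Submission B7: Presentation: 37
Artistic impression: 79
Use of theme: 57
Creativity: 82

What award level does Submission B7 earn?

Use of theme score 57 ≥ 55: minimum met.
Weighted total:
  Presentation 37 × 0.14 = 5.18
  Artistic impression 79 × 0.28 = 22.12
  Use of theme 57 × 0.5 = 28.5
  Creativity 82 × 0.08 = 6.56
Sum = 62.36
62.36 is ≥ 61.5 and < 82 → Proficient

Proficient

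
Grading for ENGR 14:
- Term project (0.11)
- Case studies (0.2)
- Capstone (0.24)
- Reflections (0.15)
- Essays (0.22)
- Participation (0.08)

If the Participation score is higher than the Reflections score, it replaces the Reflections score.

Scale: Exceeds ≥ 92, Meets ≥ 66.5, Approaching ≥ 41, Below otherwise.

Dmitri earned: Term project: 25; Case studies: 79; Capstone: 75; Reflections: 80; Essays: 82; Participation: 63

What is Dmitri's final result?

Meets

Participation (63) ≤ Reflections (80), so Reflections stays at 80.
Weighted total:
  Term project 25 × 0.11 = 2.75
  Case studies 79 × 0.2 = 15.8
  Capstone 75 × 0.24 = 18
  Reflections 80 × 0.15 = 12
  Essays 82 × 0.22 = 18.04
  Participation 63 × 0.08 = 5.04
Sum = 71.63
71.63 is ≥ 66.5 and < 92 → Meets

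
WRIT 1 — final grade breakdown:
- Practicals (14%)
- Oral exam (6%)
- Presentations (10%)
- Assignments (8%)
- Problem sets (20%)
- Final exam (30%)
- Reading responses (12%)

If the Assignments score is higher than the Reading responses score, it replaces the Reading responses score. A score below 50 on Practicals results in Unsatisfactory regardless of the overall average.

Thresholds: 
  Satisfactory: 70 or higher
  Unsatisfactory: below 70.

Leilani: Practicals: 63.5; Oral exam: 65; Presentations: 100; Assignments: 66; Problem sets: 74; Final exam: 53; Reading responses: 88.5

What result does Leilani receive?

Unsatisfactory

Assignments (66) ≤ Reading responses (88.5), so Reading responses stays at 88.5.
Practicals score 63.5 ≥ 50: minimum met.
Weighted total:
  Practicals 63.5 × 0.14 = 8.89
  Oral exam 65 × 0.06 = 3.9
  Presentations 100 × 0.1 = 10
  Assignments 66 × 0.08 = 5.28
  Problem sets 74 × 0.2 = 14.8
  Final exam 53 × 0.3 = 15.9
  Reading responses 88.5 × 0.12 = 10.62
Sum = 69.39
69.39 < 70 → Unsatisfactory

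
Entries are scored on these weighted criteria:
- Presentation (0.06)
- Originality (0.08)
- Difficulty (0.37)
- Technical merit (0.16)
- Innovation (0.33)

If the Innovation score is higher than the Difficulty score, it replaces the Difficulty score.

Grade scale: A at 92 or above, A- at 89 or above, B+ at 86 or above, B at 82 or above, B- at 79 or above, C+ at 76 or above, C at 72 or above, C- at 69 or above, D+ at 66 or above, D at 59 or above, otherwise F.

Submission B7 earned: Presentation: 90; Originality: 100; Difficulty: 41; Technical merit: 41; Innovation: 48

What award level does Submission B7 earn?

Innovation (48) > Difficulty (41), so Difficulty counts as 48.
Weighted total:
  Presentation 90 × 0.06 = 5.4
  Originality 100 × 0.08 = 8
  Difficulty 48 × 0.37 = 17.76
  Technical merit 41 × 0.16 = 6.56
  Innovation 48 × 0.33 = 15.84
Sum = 53.56
53.56 < 59 → F

F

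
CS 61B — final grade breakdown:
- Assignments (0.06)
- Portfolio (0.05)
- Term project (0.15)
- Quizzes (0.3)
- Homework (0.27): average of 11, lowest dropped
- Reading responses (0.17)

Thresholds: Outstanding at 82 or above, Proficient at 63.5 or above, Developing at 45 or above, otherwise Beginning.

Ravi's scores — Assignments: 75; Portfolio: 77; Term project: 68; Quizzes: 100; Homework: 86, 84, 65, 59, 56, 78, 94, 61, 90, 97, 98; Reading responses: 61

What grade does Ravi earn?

Homework: drop 56 → average of remaining 10 = 812/10 = 81.2
Weighted total:
  Assignments 75 × 0.06 = 4.5
  Portfolio 77 × 0.05 = 3.85
  Term project 68 × 0.15 = 10.2
  Quizzes 100 × 0.3 = 30
  Homework 81.2 × 0.27 = 21.924
  Reading responses 61 × 0.17 = 10.37
Sum = 80.844
80.844 is ≥ 63.5 and < 82 → Proficient

Proficient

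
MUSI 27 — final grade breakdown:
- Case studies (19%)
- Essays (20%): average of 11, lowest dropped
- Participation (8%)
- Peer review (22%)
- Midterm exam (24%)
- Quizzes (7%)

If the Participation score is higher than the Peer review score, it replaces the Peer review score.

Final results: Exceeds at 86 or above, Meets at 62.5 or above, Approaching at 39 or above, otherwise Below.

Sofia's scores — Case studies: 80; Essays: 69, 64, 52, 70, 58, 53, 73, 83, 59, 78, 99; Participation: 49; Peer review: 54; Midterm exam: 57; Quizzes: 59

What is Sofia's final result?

Essays: drop 52 → average of remaining 10 = 706/10 = 70.6
Participation (49) ≤ Peer review (54), so Peer review stays at 54.
Weighted total:
  Case studies 80 × 0.19 = 15.2
  Essays 70.6 × 0.2 = 14.12
  Participation 49 × 0.08 = 3.92
  Peer review 54 × 0.22 = 11.88
  Midterm exam 57 × 0.24 = 13.68
  Quizzes 59 × 0.07 = 4.13
Sum = 62.93
62.93 is ≥ 62.5 and < 86 → Meets

Meets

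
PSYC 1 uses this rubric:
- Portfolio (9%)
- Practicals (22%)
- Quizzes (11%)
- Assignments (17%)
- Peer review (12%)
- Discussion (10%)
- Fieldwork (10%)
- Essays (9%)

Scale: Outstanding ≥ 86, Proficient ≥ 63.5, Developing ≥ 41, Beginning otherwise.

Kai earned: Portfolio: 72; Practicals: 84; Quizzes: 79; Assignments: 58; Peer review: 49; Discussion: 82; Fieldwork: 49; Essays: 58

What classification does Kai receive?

Weighted total:
  Portfolio 72 × 0.09 = 6.48
  Practicals 84 × 0.22 = 18.48
  Quizzes 79 × 0.11 = 8.69
  Assignments 58 × 0.17 = 9.86
  Peer review 49 × 0.12 = 5.88
  Discussion 82 × 0.1 = 8.2
  Fieldwork 49 × 0.1 = 4.9
  Essays 58 × 0.09 = 5.22
Sum = 67.71
67.71 is ≥ 63.5 and < 86 → Proficient

Proficient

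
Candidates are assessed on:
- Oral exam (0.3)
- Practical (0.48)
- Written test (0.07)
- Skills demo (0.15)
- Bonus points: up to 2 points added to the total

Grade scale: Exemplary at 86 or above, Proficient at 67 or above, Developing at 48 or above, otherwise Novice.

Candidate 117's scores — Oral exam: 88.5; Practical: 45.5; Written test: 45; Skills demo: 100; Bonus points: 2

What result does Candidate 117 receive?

Weighted total:
  Oral exam 88.5 × 0.3 = 26.55
  Practical 45.5 × 0.48 = 21.84
  Written test 45 × 0.07 = 3.15
  Skills demo 100 × 0.15 = 15
Sum = 66.54
Bonus points: 66.54 + 2 = 68.54
68.54 is ≥ 67 and < 86 → Proficient

Proficient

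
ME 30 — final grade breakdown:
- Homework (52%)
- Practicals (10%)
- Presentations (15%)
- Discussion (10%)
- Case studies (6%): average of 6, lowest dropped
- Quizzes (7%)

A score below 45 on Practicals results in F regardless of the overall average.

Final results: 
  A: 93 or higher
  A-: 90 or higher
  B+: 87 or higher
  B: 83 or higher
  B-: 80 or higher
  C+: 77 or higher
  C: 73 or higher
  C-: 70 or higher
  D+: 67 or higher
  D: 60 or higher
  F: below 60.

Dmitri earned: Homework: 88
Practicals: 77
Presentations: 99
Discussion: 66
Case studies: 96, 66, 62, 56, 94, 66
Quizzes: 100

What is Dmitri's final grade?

Case studies: drop 56 → average of remaining 5 = 384/5 = 76.8
Practicals score 77 ≥ 45: minimum met.
Weighted total:
  Homework 88 × 0.52 = 45.76
  Practicals 77 × 0.1 = 7.7
  Presentations 99 × 0.15 = 14.85
  Discussion 66 × 0.1 = 6.6
  Case studies 76.8 × 0.06 = 4.608
  Quizzes 100 × 0.07 = 7
Sum = 86.518
86.518 is ≥ 83 and < 87 → B

B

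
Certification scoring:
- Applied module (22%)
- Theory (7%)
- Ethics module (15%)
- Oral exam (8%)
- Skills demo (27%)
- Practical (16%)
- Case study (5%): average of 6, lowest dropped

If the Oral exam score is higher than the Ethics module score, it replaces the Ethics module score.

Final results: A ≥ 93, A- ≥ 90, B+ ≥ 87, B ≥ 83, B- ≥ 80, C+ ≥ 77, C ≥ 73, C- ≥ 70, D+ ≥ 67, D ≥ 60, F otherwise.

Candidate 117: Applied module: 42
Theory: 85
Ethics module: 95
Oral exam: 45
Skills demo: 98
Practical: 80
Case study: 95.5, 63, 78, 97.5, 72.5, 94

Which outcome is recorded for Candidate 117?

C

Case study: drop 63 → average of remaining 5 = 437.5/5 = 87.5
Oral exam (45) ≤ Ethics module (95), so Ethics module stays at 95.
Weighted total:
  Applied module 42 × 0.22 = 9.24
  Theory 85 × 0.07 = 5.95
  Ethics module 95 × 0.15 = 14.25
  Oral exam 45 × 0.08 = 3.6
  Skills demo 98 × 0.27 = 26.46
  Practical 80 × 0.16 = 12.8
  Case study 87.5 × 0.05 = 4.375
Sum = 76.675
76.675 is ≥ 73 and < 77 → C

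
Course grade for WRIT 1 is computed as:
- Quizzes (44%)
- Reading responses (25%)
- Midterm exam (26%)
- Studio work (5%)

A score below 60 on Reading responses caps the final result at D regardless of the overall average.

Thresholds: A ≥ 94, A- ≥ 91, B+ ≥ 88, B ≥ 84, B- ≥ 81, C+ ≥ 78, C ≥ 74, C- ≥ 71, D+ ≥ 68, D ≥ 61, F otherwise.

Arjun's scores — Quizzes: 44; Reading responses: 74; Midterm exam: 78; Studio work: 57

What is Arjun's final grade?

Reading responses score 74 ≥ 60: minimum met.
Weighted total:
  Quizzes 44 × 0.44 = 19.36
  Reading responses 74 × 0.25 = 18.5
  Midterm exam 78 × 0.26 = 20.28
  Studio work 57 × 0.05 = 2.85
Sum = 60.99
60.99 < 61 → F

F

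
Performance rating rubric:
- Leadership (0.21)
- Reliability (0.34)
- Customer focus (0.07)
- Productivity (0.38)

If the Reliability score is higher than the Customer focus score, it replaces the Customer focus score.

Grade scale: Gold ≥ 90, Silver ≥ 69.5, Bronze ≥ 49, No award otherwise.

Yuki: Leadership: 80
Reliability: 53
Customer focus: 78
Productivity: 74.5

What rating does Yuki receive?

Bronze

Reliability (53) ≤ Customer focus (78), so Customer focus stays at 78.
Weighted total:
  Leadership 80 × 0.21 = 16.8
  Reliability 53 × 0.34 = 18.02
  Customer focus 78 × 0.07 = 5.46
  Productivity 74.5 × 0.38 = 28.31
Sum = 68.59
68.59 is ≥ 49 and < 69.5 → Bronze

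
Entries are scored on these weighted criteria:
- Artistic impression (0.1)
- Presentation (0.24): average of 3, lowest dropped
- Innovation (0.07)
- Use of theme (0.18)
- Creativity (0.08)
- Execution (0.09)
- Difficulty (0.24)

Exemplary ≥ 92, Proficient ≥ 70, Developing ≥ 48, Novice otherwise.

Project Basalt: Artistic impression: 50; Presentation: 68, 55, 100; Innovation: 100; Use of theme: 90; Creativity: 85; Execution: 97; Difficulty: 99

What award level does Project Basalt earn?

Presentation: drop 55 → average of remaining 2 = 168/2 = 84
Weighted total:
  Artistic impression 50 × 0.1 = 5
  Presentation 84 × 0.24 = 20.16
  Innovation 100 × 0.07 = 7
  Use of theme 90 × 0.18 = 16.2
  Creativity 85 × 0.08 = 6.8
  Execution 97 × 0.09 = 8.73
  Difficulty 99 × 0.24 = 23.76
Sum = 87.65
87.65 is ≥ 70 and < 92 → Proficient

Proficient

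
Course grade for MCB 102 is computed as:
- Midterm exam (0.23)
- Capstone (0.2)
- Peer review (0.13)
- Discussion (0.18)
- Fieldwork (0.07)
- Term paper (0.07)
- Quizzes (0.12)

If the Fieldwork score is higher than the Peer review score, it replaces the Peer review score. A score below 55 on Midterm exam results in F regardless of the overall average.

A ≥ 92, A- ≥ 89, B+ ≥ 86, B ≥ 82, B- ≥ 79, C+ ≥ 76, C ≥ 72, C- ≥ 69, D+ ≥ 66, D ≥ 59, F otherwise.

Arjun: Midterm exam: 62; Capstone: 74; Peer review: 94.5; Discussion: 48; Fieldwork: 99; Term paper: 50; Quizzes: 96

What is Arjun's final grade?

C

Fieldwork (99) > Peer review (94.5), so Peer review counts as 99.
Midterm exam score 62 ≥ 55: minimum met.
Weighted total:
  Midterm exam 62 × 0.23 = 14.26
  Capstone 74 × 0.2 = 14.8
  Peer review 99 × 0.13 = 12.87
  Discussion 48 × 0.18 = 8.64
  Fieldwork 99 × 0.07 = 6.93
  Term paper 50 × 0.07 = 3.5
  Quizzes 96 × 0.12 = 11.52
Sum = 72.52
72.52 is ≥ 72 and < 76 → C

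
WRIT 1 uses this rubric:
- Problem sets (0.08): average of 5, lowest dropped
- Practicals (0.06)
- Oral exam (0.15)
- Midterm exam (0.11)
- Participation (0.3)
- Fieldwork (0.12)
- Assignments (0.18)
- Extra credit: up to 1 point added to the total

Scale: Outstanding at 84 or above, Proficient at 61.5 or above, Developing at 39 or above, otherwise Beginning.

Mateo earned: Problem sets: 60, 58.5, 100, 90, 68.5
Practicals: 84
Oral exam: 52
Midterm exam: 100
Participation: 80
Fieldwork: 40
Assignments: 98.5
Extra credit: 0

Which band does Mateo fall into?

Problem sets: drop 58.5 → average of remaining 4 = 318.5/4 = 79.625
Weighted total:
  Problem sets 79.625 × 0.08 = 6.37
  Practicals 84 × 0.06 = 5.04
  Oral exam 52 × 0.15 = 7.8
  Midterm exam 100 × 0.11 = 11
  Participation 80 × 0.3 = 24
  Fieldwork 40 × 0.12 = 4.8
  Assignments 98.5 × 0.18 = 17.73
Sum = 76.74
Extra credit: 76.74 + 0 = 76.74
76.74 is ≥ 61.5 and < 84 → Proficient

Proficient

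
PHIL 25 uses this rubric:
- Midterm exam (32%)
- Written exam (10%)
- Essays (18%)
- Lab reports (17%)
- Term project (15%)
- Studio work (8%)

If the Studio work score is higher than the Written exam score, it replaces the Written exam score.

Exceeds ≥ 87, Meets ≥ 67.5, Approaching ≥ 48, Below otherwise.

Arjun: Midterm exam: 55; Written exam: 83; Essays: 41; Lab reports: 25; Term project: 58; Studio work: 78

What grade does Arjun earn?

Approaching

Studio work (78) ≤ Written exam (83), so Written exam stays at 83.
Weighted total:
  Midterm exam 55 × 0.32 = 17.6
  Written exam 83 × 0.1 = 8.3
  Essays 41 × 0.18 = 7.38
  Lab reports 25 × 0.17 = 4.25
  Term project 58 × 0.15 = 8.7
  Studio work 78 × 0.08 = 6.24
Sum = 52.47
52.47 is ≥ 48 and < 67.5 → Approaching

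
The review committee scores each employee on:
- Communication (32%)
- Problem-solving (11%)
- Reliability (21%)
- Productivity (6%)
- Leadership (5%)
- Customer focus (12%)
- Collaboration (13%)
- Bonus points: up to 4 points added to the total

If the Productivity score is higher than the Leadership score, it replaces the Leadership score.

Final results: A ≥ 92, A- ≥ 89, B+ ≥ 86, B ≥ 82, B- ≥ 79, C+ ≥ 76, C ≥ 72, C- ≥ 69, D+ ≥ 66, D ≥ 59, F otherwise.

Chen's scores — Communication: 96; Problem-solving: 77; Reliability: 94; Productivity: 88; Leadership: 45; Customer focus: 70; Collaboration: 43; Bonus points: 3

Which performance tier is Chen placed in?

Productivity (88) > Leadership (45), so Leadership counts as 88.
Weighted total:
  Communication 96 × 0.32 = 30.72
  Problem-solving 77 × 0.11 = 8.47
  Reliability 94 × 0.21 = 19.74
  Productivity 88 × 0.06 = 5.28
  Leadership 88 × 0.05 = 4.4
  Customer focus 70 × 0.12 = 8.4
  Collaboration 43 × 0.13 = 5.59
Sum = 82.6
Bonus points: 82.6 + 3 = 85.6
85.6 is ≥ 82 and < 86 → B

B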